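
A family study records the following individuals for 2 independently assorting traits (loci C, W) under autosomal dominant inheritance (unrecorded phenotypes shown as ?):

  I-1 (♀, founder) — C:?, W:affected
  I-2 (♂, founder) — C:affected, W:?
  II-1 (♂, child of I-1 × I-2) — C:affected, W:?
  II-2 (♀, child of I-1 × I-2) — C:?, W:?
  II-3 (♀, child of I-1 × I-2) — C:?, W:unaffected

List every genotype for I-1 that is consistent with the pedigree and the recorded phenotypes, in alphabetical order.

C/I-1 ? ·: cc|Cc|CC
C/I-2 aff ·: Cc|CC
C/II-1 aff I-1×I-2: Cc|CC
C/II-2 ? I-1×I-2: cc|Cc|CC
C/II-3 ? I-1×I-2: cc|Cc|CC
⇒ C over [I-1,I-2,II-1,II-2,II-3]: 40 consistent
W/I-1 aff ·: Ww
W/I-2 ? ·: ww|Ww
W/II-1 ? I-1×I-2: ww|Ww|WW
W/II-2 ? I-1×I-2: ww|Ww|WW
W/II-3 un I-1×I-2: ww
⇒ W over [I-1,I-2,II-1,II-2,II-3]: 13 consistent

I-1 ∈ {CC Ww, Cc Ww, cc Ww}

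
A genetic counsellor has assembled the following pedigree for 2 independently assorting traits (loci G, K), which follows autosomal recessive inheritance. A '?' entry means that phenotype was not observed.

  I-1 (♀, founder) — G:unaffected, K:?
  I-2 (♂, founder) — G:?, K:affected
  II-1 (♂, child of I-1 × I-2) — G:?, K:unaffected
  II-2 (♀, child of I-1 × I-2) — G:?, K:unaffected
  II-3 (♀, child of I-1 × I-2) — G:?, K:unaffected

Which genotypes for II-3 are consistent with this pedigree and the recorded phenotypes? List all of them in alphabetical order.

G/I-1 un ·: GG|Gg
G/I-2 ? ·: GG|Gg|gg
G/II-1 ? I-1×I-2: GG|Gg|gg
G/II-2 ? I-1×I-2: GG|Gg|gg
G/II-3 ? I-1×I-2: GG|Gg|gg
⇒ G over [I-1,I-2,II-1,II-2,II-3]: 53 consistent
K/I-1 ? ·: KK|Kk
K/I-2 aff ·: kk
K/II-1 un I-1×I-2: Kk
K/II-2 un I-1×I-2: Kk
K/II-3 un I-1×I-2: Kk
⇒ K over [I-1,I-2,II-1,II-2,II-3]: 2 consistent

II-3 ∈ {GG Kk, Gg Kk, gg Kk}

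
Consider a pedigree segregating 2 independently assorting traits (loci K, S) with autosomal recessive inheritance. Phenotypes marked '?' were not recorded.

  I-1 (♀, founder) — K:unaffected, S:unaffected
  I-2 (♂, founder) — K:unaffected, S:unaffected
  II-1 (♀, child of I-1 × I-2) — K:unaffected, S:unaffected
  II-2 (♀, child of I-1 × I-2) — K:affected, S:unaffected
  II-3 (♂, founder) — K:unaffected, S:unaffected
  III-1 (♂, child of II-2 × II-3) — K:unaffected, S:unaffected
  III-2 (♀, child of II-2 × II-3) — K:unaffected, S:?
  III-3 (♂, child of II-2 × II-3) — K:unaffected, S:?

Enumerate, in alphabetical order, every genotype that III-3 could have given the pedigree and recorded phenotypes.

K/I-1 un ·: Kk
K/I-2 un ·: Kk
K/II-1 un I-1×I-2: KK|Kk
K/II-2 aff I-1×I-2: kk
K/II-3 un ·: KK|Kk
K/III-1 un II-2×II-3: Kk
K/III-2 un II-2×II-3: Kk
K/III-3 un II-2×II-3: Kk
⇒ K over [I-1,I-2,II-1,II-2,II-3,III-1,III-2,III-3]: 4 consistent
S/I-1 un ·: SS|Ss
S/I-2 un ·: SS|Ss
S/II-1 un I-1×I-2: SS|Ss
S/II-2 un I-1×I-2: SS|Ss
S/II-3 un ·: SS|Ss
S/III-1 un II-2×II-3: SS|Ss
S/III-2 ? II-2×II-3: SS|Ss|ss
S/III-3 ? II-2×II-3: SS|Ss|ss
⇒ S over [I-1,I-2,II-1,II-2,II-3,III-1,III-2,III-3]: 219 consistent

III-3 ∈ {Kk SS, Kk Ss, Kk ss}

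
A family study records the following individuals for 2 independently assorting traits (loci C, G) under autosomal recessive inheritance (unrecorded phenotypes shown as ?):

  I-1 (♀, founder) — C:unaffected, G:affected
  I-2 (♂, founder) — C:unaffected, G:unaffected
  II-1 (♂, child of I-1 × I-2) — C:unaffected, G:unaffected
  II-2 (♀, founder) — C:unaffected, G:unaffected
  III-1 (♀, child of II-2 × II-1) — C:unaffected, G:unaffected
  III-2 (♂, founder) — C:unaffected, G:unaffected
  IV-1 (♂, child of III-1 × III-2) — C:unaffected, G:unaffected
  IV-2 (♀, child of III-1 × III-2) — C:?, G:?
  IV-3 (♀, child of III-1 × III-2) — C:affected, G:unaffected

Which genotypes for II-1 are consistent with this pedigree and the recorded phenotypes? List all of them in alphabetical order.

II-1 ∈ {CC Gg, Cc Gg}

C/I-1 un ·: CC|Cc
C/I-2 un ·: CC|Cc
C/II-1 un I-1×I-2: CC|Cc
C/II-2 un ·: CC|Cc
C/III-1 un II-2×II-1: Cc
C/III-2 un ·: Cc
C/IV-1 un III-1×III-2: CC|Cc
C/IV-2 ? III-1×III-2: CC|Cc|cc
C/IV-3 aff III-1×III-2: cc
⇒ C over [I-1,I-2,II-1,II-2,III-1,III-2,IV-1,IV-2,IV-3]: 60 consistent
G/I-1 aff ·: gg
G/I-2 un ·: GG|Gg
G/II-1 un I-1×I-2: Gg
G/II-2 un ·: GG|Gg
G/III-1 un II-2×II-1: GG|Gg
G/III-2 un ·: GG|Gg
G/IV-1 un III-1×III-2: GG|Gg
G/IV-2 ? III-1×III-2: GG|Gg|gg
G/IV-3 un III-1×III-2: GG|Gg
⇒ G over [I-1,I-2,II-1,II-2,III-1,III-2,IV-1,IV-2,IV-3]: 116 consistent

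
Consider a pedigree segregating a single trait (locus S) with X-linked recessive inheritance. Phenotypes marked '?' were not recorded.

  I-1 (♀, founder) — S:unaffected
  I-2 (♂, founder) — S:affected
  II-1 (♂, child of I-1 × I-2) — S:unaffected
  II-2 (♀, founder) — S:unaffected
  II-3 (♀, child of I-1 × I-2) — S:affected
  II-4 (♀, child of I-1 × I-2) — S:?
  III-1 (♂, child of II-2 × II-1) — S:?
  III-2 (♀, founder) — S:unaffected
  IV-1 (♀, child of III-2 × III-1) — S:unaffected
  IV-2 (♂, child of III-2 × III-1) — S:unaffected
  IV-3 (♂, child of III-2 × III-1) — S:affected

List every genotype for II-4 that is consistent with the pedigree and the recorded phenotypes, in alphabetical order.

S/I-1 un ·: X^SX^s
S/I-2 aff ·: X^sY
S/II-1 un I-1×I-2: X^SY
S/II-2 un ·: X^SX^S|X^SX^s
S/II-3 aff I-1×I-2: X^sX^s
S/II-4 ? I-1×I-2: X^SX^s|X^sX^s
S/III-1 ? II-2×II-1: X^SY|X^sY
S/III-2 un ·: X^SX^s
S/IV-1 un III-2×III-1: X^SX^S|X^SX^s
S/IV-2 un III-2×III-1: X^SY
S/IV-3 aff III-2×III-1: X^sY
⇒ S over [I-1,I-2,II-1,II-2,II-3,II-4,III-1,III-2,IV-1,IV-2,IV-3]: 10 consistent

II-4 ∈ {X^SX^s, X^sX^s}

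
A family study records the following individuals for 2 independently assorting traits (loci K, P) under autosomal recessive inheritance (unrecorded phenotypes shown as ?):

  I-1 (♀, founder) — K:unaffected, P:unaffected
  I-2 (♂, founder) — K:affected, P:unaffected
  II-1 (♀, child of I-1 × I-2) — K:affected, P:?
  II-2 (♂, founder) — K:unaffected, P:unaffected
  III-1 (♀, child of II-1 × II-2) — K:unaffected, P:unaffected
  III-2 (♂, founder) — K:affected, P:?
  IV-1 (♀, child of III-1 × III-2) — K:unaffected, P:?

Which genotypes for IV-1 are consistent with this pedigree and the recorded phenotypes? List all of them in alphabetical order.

K/I-1 un ·: Kk
K/I-2 aff ·: kk
K/II-1 aff I-1×I-2: kk
K/II-2 un ·: KK|Kk
K/III-1 un II-1×II-2: Kk
K/III-2 aff ·: kk
K/IV-1 un III-1×III-2: Kk
⇒ K over [I-1,I-2,II-1,II-2,III-1,III-2,IV-1]: 2 consistent
P/I-1 un ·: PP|Pp
P/I-2 un ·: PP|Pp
P/II-1 ? I-1×I-2: PP|Pp|pp
P/II-2 un ·: PP|Pp
P/III-1 un II-1×II-2: PP|Pp
P/III-2 ? ·: PP|Pp|pp
P/IV-1 ? III-1×III-2: PP|Pp|pp
⇒ P over [I-1,I-2,II-1,II-2,III-1,III-2,IV-1]: 140 consistent

IV-1 ∈ {Kk PP, Kk Pp, Kk pp}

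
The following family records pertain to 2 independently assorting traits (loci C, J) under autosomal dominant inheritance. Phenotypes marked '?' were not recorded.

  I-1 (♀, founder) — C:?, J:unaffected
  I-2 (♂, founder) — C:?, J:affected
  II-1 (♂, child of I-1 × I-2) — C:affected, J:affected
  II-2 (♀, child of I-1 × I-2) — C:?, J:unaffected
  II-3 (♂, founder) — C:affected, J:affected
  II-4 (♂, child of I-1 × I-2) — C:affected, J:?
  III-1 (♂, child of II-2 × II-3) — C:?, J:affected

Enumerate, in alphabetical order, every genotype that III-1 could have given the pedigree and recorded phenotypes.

III-1 ∈ {CC Jj, Cc Jj, cc Jj}

C/I-1 ? ·: cc|Cc|CC
C/I-2 ? ·: cc|Cc|CC
C/II-1 aff I-1×I-2: Cc|CC
C/II-2 ? I-1×I-2: cc|Cc|CC
C/II-3 aff ·: Cc|CC
C/II-4 aff I-1×I-2: Cc|CC
C/III-1 ? II-2×II-3: cc|Cc|CC
⇒ C over [I-1,I-2,II-1,II-2,II-3,II-4,III-1]: 137 consistent
J/I-1 un ·: jj
J/I-2 aff ·: Jj
J/II-1 aff I-1×I-2: Jj
J/II-2 un I-1×I-2: jj
J/II-3 aff ·: Jj|JJ
J/II-4 ? I-1×I-2: jj|Jj
J/III-1 aff II-2×II-3: Jj
⇒ J over [I-1,I-2,II-1,II-2,II-3,II-4,III-1]: 4 consistent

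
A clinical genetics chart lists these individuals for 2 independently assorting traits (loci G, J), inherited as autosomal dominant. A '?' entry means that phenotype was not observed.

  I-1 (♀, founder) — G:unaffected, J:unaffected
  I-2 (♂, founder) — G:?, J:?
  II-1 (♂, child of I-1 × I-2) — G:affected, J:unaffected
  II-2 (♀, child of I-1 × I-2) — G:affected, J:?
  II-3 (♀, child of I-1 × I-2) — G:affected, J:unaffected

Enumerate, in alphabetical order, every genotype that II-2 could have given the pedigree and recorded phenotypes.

G/I-1 un ·: gg
G/I-2 ? ·: Gg|GG
G/II-1 aff I-1×I-2: Gg
G/II-2 aff I-1×I-2: Gg
G/II-3 aff I-1×I-2: Gg
⇒ G over [I-1,I-2,II-1,II-2,II-3]: 2 consistent
J/I-1 un ·: jj
J/I-2 ? ·: jj|Jj
J/II-1 un I-1×I-2: jj
J/II-2 ? I-1×I-2: jj|Jj
J/II-3 un I-1×I-2: jj
⇒ J over [I-1,I-2,II-1,II-2,II-3]: 3 consistent

II-2 ∈ {Gg Jj, Gg jj}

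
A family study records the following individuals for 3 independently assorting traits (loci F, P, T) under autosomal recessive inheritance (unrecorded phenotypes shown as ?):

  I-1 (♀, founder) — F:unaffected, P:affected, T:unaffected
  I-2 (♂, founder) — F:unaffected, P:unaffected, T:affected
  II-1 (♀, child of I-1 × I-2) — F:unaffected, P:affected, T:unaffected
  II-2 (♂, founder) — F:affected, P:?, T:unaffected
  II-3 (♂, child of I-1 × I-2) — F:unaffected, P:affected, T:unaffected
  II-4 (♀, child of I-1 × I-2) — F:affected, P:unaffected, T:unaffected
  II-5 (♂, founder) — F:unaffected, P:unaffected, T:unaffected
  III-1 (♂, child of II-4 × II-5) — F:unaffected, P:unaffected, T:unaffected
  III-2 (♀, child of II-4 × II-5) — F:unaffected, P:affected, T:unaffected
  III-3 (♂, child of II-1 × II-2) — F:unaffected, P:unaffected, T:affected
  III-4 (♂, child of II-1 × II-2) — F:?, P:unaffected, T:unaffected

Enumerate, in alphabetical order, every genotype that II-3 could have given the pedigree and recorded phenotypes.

II-3 ∈ {FF pp Tt, Ff pp Tt}

F/I-1 un ·: Ff
F/I-2 un ·: Ff
F/II-1 un I-1×I-2: FF|Ff
F/II-2 aff ·: ff
F/II-3 un I-1×I-2: FF|Ff
F/II-4 aff I-1×I-2: ff
F/II-5 un ·: FF|Ff
F/III-1 un II-4×II-5: Ff
F/III-2 un II-4×II-5: Ff
F/III-3 un II-1×II-2: Ff
F/III-4 ? II-1×II-2: Ff|ff
⇒ F over [I-1,I-2,II-1,II-2,II-3,II-4,II-5,III-1,III-2,III-3,III-4]: 12 consistent
P/I-1 aff ·: pp
P/I-2 un ·: Pp
P/II-1 aff I-1×I-2: pp
P/II-2 ? ·: PP|Pp
P/II-3 aff I-1×I-2: pp
P/II-4 un I-1×I-2: Pp
P/II-5 un ·: Pp
P/III-1 un II-4×II-5: PP|Pp
P/III-2 aff II-4×II-5: pp
P/III-3 un II-1×II-2: Pp
P/III-4 un II-1×II-2: Pp
⇒ P over [I-1,I-2,II-1,II-2,II-3,II-4,II-5,III-1,III-2,III-3,III-4]: 4 consistent
T/I-1 un ·: TT|Tt
T/I-2 aff ·: tt
T/II-1 un I-1×I-2: Tt
T/II-2 un ·: Tt
T/II-3 un I-1×I-2: Tt
T/II-4 un I-1×I-2: Tt
T/II-5 un ·: TT|Tt
T/III-1 un II-4×II-5: TT|Tt
T/III-2 un II-4×II-5: TT|Tt
T/III-3 aff II-1×II-2: tt
T/III-4 un II-1×II-2: TT|Tt
⇒ T over [I-1,I-2,II-1,II-2,II-3,II-4,II-5,III-1,III-2,III-3,III-4]: 32 consistent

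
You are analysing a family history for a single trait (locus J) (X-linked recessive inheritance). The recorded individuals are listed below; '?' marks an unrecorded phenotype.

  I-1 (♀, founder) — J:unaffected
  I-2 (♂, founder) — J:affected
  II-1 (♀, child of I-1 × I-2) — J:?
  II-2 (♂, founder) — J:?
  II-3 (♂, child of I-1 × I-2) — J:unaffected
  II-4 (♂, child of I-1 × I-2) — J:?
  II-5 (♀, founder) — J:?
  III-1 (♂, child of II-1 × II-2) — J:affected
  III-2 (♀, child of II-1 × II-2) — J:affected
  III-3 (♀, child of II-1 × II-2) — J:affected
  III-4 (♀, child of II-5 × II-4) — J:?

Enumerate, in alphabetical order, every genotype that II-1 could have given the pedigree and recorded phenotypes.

J/I-1 un ·: X^JX^J|X^JX^j
J/I-2 aff ·: X^jY
J/II-1 ? I-1×I-2: X^JX^j|X^jX^j
J/II-2 ? ·: X^jY
J/II-3 un I-1×I-2: X^JY
J/II-4 ? I-1×I-2: X^JY|X^jY
J/II-5 ? ·: X^JX^J|X^JX^j|X^jX^j
J/III-1 aff II-1×II-2: X^jY
J/III-2 aff II-1×II-2: X^jX^j
J/III-3 aff II-1×II-2: X^jX^j
J/III-4 ? II-5×II-4: X^JX^J|X^JX^j|X^jX^j
⇒ J over [I-1,I-2,II-1,II-2,II-3,II-4,II-5,III-1,III-2,III-3,III-4]: 20 consistent

II-1 ∈ {X^JX^j, X^jX^j}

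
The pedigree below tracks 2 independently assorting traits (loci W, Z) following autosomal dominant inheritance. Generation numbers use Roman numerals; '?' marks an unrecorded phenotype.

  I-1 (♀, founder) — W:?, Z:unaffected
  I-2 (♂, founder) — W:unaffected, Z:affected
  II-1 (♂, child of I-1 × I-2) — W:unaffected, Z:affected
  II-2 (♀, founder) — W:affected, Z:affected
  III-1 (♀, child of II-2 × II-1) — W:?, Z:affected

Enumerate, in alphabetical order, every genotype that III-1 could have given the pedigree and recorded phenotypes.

W/I-1 ? ·: ww|Ww
W/I-2 un ·: ww
W/II-1 un I-1×I-2: ww
W/II-2 aff ·: Ww|WW
W/III-1 ? II-2×II-1: ww|Ww
⇒ W over [I-1,I-2,II-1,II-2,III-1]: 6 consistent
Z/I-1 un ·: zz
Z/I-2 aff ·: Zz|ZZ
Z/II-1 aff I-1×I-2: Zz
Z/II-2 aff ·: Zz|ZZ
Z/III-1 aff II-2×II-1: Zz|ZZ
⇒ Z over [I-1,I-2,II-1,II-2,III-1]: 8 consistent

III-1 ∈ {Ww ZZ, Ww Zz, ww ZZ, ww Zz}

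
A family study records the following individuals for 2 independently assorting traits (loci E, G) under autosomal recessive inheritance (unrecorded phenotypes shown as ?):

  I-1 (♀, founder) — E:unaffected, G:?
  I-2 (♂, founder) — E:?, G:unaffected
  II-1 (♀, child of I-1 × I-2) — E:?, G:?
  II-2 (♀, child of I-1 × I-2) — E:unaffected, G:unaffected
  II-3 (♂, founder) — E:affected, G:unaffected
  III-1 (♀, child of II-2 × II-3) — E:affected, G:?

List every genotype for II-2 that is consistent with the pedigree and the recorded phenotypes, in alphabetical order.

E/I-1 un ·: EE|Ee
E/I-2 ? ·: EE|Ee|ee
E/II-1 ? I-1×I-2: EE|Ee|ee
E/II-2 un I-1×I-2: Ee
E/II-3 aff ·: ee
E/III-1 aff II-2×II-3: ee
⇒ E over [I-1,I-2,II-1,II-2,II-3,III-1]: 10 consistent
G/I-1 ? ·: GG|Gg|gg
G/I-2 un ·: GG|Gg
G/II-1 ? I-1×I-2: GG|Gg|gg
G/II-2 un I-1×I-2: GG|Gg
G/II-3 un ·: GG|Gg
G/III-1 ? II-2×II-3: GG|Gg|gg
⇒ G over [I-1,I-2,II-1,II-2,II-3,III-1]: 74 consistent

II-2 ∈ {Ee GG, Ee Gg}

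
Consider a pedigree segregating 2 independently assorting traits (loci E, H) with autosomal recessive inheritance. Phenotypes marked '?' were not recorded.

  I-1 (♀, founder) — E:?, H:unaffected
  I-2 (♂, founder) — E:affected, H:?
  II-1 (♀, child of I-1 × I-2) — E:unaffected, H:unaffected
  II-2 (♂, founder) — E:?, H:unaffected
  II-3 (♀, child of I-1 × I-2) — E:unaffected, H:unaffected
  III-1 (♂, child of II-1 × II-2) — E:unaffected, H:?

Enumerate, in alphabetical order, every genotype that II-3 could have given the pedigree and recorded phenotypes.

II-3 ∈ {Ee HH, Ee Hh}

E/I-1 ? ·: EE|Ee
E/I-2 aff ·: ee
E/II-1 un I-1×I-2: Ee
E/II-2 ? ·: EE|Ee|ee
E/II-3 un I-1×I-2: Ee
E/III-1 un II-1×II-2: EE|Ee
⇒ E over [I-1,I-2,II-1,II-2,II-3,III-1]: 10 consistent
H/I-1 un ·: HH|Hh
H/I-2 ? ·: HH|Hh|hh
H/II-1 un I-1×I-2: HH|Hh
H/II-2 un ·: HH|Hh
H/II-3 un I-1×I-2: HH|Hh
H/III-1 ? II-1×II-2: HH|Hh|hh
⇒ H over [I-1,I-2,II-1,II-2,II-3,III-1]: 61 consistent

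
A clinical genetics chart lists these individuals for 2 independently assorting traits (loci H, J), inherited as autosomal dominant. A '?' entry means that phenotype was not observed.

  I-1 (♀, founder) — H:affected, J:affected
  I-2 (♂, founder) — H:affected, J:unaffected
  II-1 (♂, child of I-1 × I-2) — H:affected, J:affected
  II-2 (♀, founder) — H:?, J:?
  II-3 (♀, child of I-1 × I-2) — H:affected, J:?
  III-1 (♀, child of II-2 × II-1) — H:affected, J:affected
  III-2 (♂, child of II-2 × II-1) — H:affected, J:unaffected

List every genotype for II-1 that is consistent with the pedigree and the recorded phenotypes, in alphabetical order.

H/I-1 aff ·: Hh|HH
H/I-2 aff ·: Hh|HH
H/II-1 aff I-1×I-2: Hh|HH
H/II-2 ? ·: hh|Hh|HH
H/II-3 aff I-1×I-2: Hh|HH
H/III-1 aff II-2×II-1: Hh|HH
H/III-2 aff II-2×II-1: Hh|HH
⇒ H over [I-1,I-2,II-1,II-2,II-3,III-1,III-2]: 96 consistent
J/I-1 aff ·: Jj|JJ
J/I-2 un ·: jj
J/II-1 aff I-1×I-2: Jj
J/II-2 ? ·: jj|Jj
J/II-3 ? I-1×I-2: jj|Jj
J/III-1 aff II-2×II-1: Jj|JJ
J/III-2 un II-2×II-1: jj
⇒ J over [I-1,I-2,II-1,II-2,II-3,III-1,III-2]: 9 consistent

II-1 ∈ {HH Jj, Hh Jj}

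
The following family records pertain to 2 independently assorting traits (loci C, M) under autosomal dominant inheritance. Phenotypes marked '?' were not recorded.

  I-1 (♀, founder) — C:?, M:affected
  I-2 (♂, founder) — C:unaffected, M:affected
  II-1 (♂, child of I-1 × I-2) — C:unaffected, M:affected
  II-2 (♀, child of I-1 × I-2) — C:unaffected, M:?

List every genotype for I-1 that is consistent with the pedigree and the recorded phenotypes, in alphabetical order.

C/I-1 ? ·: cc|Cc
C/I-2 un ·: cc
C/II-1 un I-1×I-2: cc
C/II-2 un I-1×I-2: cc
⇒ C over [I-1,I-2,II-1,II-2]: 2 consistent
M/I-1 aff ·: Mm|MM
M/I-2 aff ·: Mm|MM
M/II-1 aff I-1×I-2: Mm|MM
M/II-2 ? I-1×I-2: mm|Mm|MM
⇒ M over [I-1,I-2,II-1,II-2]: 15 consistent

I-1 ∈ {Cc MM, Cc Mm, cc MM, cc Mm}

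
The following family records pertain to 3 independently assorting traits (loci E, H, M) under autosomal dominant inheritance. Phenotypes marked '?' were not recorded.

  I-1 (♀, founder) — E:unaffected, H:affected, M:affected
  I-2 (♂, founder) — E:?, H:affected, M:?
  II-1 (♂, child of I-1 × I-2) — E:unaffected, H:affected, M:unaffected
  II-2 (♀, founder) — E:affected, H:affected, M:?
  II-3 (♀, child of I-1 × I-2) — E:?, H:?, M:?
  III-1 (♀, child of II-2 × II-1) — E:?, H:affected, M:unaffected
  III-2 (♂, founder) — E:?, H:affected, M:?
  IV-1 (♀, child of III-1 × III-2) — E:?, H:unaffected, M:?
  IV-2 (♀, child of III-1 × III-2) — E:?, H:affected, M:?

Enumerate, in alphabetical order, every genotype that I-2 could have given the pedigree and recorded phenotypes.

I-2 ∈ {Ee HH Mm, Ee HH mm, Ee Hh Mm, Ee Hh mm, ee HH Mm, ee HH mm, ee Hh Mm, ee Hh mm}

E/I-1 un ·: ee
E/I-2 ? ·: ee|Ee
E/II-1 un I-1×I-2: ee
E/II-2 aff ·: Ee|EE
E/II-3 ? I-1×I-2: ee|Ee
E/III-1 ? II-2×II-1: ee|Ee
E/III-2 ? ·: ee|Ee|EE
E/IV-1 ? III-1×III-2: ee|Ee|EE
E/IV-2 ? III-1×III-2: ee|Ee|EE
⇒ E over [I-1,I-2,II-1,II-2,II-3,III-1,III-2,IV-1,IV-2]: 120 consistent
H/I-1 aff ·: Hh|HH
H/I-2 aff ·: Hh|HH
H/II-1 aff I-1×I-2: Hh|HH
H/II-2 aff ·: Hh|HH
H/II-3 ? I-1×I-2: hh|Hh|HH
H/III-1 aff II-2×II-1: Hh
H/III-2 aff ·: Hh
H/IV-1 un III-1×III-2: hh
H/IV-2 aff III-1×III-2: Hh|HH
⇒ H over [I-1,I-2,II-1,II-2,II-3,III-1,III-2,IV-1,IV-2]: 44 consistent
M/I-1 aff ·: Mm
M/I-2 ? ·: mm|Mm
M/II-1 un I-1×I-2: mm
M/II-2 ? ·: mm|Mm
M/II-3 ? I-1×I-2: mm|Mm|MM
M/III-1 un II-2×II-1: mm
M/III-2 ? ·: mm|Mm|MM
M/IV-1 ? III-1×III-2: mm|Mm
M/IV-2 ? III-1×III-2: mm|Mm
⇒ M over [I-1,I-2,II-1,II-2,II-3,III-1,III-2,IV-1,IV-2]: 60 consistent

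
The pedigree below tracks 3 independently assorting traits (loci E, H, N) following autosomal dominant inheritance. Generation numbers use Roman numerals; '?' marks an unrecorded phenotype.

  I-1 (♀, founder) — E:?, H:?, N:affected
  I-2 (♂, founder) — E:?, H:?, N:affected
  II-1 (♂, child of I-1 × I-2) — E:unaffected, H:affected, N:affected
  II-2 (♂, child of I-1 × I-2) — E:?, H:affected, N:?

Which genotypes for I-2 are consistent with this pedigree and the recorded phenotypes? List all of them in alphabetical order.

I-2 ∈ {Ee HH NN, Ee HH Nn, Ee Hh NN, Ee Hh Nn, Ee hh NN, Ee hh Nn, ee HH NN, ee HH Nn, ee Hh NN, ee Hh Nn, ee hh NN, ee hh Nn}

E/I-1 ? ·: ee|Ee
E/I-2 ? ·: ee|Ee
E/II-1 un I-1×I-2: ee
E/II-2 ? I-1×I-2: ee|Ee|EE
⇒ E over [I-1,I-2,II-1,II-2]: 8 consistent
H/I-1 ? ·: hh|Hh|HH
H/I-2 ? ·: hh|Hh|HH
H/II-1 aff I-1×I-2: Hh|HH
H/II-2 aff I-1×I-2: Hh|HH
⇒ H over [I-1,I-2,II-1,II-2]: 17 consistent
N/I-1 aff ·: Nn|NN
N/I-2 aff ·: Nn|NN
N/II-1 aff I-1×I-2: Nn|NN
N/II-2 ? I-1×I-2: nn|Nn|NN
⇒ N over [I-1,I-2,II-1,II-2]: 15 consistent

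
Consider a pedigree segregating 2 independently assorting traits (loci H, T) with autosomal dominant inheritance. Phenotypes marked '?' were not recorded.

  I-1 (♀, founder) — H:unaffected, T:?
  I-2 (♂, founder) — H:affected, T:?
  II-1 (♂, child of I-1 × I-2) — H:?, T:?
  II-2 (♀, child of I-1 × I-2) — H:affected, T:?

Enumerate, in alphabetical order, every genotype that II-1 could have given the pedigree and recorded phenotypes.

II-1 ∈ {Hh TT, Hh Tt, Hh tt, hh TT, hh Tt, hh tt}

H/I-1 un ·: hh
H/I-2 aff ·: Hh|HH
H/II-1 ? I-1×I-2: hh|Hh
H/II-2 aff I-1×I-2: Hh
⇒ H over [I-1,I-2,II-1,II-2]: 3 consistent
T/I-1 ? ·: tt|Tt|TT
T/I-2 ? ·: tt|Tt|TT
T/II-1 ? I-1×I-2: tt|Tt|TT
T/II-2 ? I-1×I-2: tt|Tt|TT
⇒ T over [I-1,I-2,II-1,II-2]: 29 consistent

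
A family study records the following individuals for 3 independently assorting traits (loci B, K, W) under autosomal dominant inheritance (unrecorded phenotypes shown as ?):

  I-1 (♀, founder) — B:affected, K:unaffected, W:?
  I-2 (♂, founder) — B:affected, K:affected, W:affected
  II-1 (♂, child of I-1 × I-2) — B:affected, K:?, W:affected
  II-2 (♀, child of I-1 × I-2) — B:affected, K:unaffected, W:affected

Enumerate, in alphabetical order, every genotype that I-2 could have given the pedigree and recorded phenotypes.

B/I-1 aff ·: Bb|BB
B/I-2 aff ·: Bb|BB
B/II-1 aff I-1×I-2: Bb|BB
B/II-2 aff I-1×I-2: Bb|BB
⇒ B over [I-1,I-2,II-1,II-2]: 13 consistent
K/I-1 un ·: kk
K/I-2 aff ·: Kk
K/II-1 ? I-1×I-2: kk|Kk
K/II-2 un I-1×I-2: kk
⇒ K over [I-1,I-2,II-1,II-2]: 2 consistent
W/I-1 ? ·: ww|Ww|WW
W/I-2 aff ·: Ww|WW
W/II-1 aff I-1×I-2: Ww|WW
W/II-2 aff I-1×I-2: Ww|WW
⇒ W over [I-1,I-2,II-1,II-2]: 15 consistent

I-2 ∈ {BB Kk WW, BB Kk Ww, Bb Kk WW, Bb Kk Ww}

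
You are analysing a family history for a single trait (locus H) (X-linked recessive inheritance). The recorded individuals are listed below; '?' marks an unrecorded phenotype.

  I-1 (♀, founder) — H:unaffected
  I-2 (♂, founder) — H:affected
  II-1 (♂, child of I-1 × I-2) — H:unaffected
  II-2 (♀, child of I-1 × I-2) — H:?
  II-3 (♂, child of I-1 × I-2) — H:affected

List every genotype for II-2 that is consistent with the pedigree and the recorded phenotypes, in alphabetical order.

II-2 ∈ {X^HX^h, X^hX^h}

H/I-1 un ·: X^HX^h
H/I-2 aff ·: X^hY
H/II-1 un I-1×I-2: X^HY
H/II-2 ? I-1×I-2: X^HX^h|X^hX^h
H/II-3 aff I-1×I-2: X^hY
⇒ H over [I-1,I-2,II-1,II-2,II-3]: 2 consistent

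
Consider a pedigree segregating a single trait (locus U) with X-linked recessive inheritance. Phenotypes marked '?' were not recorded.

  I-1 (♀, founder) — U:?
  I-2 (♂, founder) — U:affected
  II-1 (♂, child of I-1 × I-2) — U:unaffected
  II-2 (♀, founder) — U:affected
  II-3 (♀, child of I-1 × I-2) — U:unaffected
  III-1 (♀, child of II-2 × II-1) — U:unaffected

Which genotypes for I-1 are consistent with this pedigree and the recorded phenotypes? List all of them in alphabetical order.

U/I-1 ? ·: X^UX^U|X^UX^u
U/I-2 aff ·: X^uY
U/II-1 un I-1×I-2: X^UY
U/II-2 aff ·: X^uX^u
U/II-3 un I-1×I-2: X^UX^u
U/III-1 un II-2×II-1: X^UX^u
⇒ U over [I-1,I-2,II-1,II-2,II-3,III-1]: 2 consistent

I-1 ∈ {X^UX^U, X^UX^u}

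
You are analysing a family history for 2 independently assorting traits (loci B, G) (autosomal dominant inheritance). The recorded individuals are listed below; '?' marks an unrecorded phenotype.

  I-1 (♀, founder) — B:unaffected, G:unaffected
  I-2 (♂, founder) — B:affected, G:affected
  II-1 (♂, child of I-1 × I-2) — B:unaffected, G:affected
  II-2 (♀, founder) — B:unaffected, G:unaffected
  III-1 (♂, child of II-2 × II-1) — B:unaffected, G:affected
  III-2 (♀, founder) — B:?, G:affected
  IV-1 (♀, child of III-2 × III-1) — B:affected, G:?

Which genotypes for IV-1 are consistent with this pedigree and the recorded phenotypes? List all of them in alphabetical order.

B/I-1 un ·: bb
B/I-2 aff ·: Bb
B/II-1 un I-1×I-2: bb
B/II-2 un ·: bb
B/III-1 un II-2×II-1: bb
B/III-2 ? ·: Bb|BB
B/IV-1 aff III-2×III-1: Bb
⇒ B over [I-1,I-2,II-1,II-2,III-1,III-2,IV-1]: 2 consistent
G/I-1 un ·: gg
G/I-2 aff ·: Gg|GG
G/II-1 aff I-1×I-2: Gg
G/II-2 un ·: gg
G/III-1 aff II-2×II-1: Gg
G/III-2 aff ·: Gg|GG
G/IV-1 ? III-2×III-1: gg|Gg|GG
⇒ G over [I-1,I-2,II-1,II-2,III-1,III-2,IV-1]: 10 consistent

IV-1 ∈ {Bb GG, Bb Gg, Bb gg}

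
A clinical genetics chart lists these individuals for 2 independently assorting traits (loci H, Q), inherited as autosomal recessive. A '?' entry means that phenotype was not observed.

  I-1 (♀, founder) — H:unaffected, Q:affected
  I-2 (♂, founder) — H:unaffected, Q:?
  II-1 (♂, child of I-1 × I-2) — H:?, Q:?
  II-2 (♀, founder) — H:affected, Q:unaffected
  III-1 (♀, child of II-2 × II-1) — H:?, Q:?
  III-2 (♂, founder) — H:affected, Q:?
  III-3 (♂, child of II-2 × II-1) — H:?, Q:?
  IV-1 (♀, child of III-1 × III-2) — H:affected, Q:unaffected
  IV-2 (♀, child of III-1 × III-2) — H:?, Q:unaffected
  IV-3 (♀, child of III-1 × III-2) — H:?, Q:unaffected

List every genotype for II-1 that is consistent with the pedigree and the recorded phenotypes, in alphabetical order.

II-1 ∈ {HH Qq, HH qq, Hh Qq, Hh qq, hh Qq, hh qq}

H/I-1 un ·: HH|Hh
H/I-2 un ·: HH|Hh
H/II-1 ? I-1×I-2: HH|Hh|hh
H/II-2 aff ·: hh
H/III-1 ? II-2×II-1: Hh|hh
H/III-2 aff ·: hh
H/III-3 ? II-2×II-1: Hh|hh
H/IV-1 aff III-1×III-2: hh
H/IV-2 ? III-1×III-2: Hh|hh
H/IV-3 ? III-1×III-2: Hh|hh
⇒ H over [I-1,I-2,II-1,II-2,III-1,III-2,III-3,IV-1,IV-2,IV-3]: 47 consistent
Q/I-1 aff ·: qq
Q/I-2 ? ·: QQ|Qq|qq
Q/II-1 ? I-1×I-2: Qq|qq
Q/II-2 un ·: QQ|Qq
Q/III-1 ? II-2×II-1: QQ|Qq|qq
Q/III-2 ? ·: QQ|Qq|qq
Q/III-3 ? II-2×II-1: QQ|Qq|qq
Q/IV-1 un III-1×III-2: QQ|Qq
Q/IV-2 un III-1×III-2: QQ|Qq
Q/IV-3 un III-1×III-2: QQ|Qq
⇒ Q over [I-1,I-2,II-1,II-2,III-1,III-2,III-3,IV-1,IV-2,IV-3]: 392 consistent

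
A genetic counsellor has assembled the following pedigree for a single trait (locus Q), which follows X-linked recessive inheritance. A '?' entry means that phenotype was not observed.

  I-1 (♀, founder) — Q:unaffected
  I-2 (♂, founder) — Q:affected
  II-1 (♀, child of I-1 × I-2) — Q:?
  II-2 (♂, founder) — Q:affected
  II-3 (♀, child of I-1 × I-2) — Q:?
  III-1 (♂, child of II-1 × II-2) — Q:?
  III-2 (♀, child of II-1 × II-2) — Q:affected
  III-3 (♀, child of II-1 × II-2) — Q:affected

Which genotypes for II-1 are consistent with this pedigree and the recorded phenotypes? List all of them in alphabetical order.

Q/I-1 un ·: X^QX^Q|X^QX^q
Q/I-2 aff ·: X^qY
Q/II-1 ? I-1×I-2: X^QX^q|X^qX^q
Q/II-2 aff ·: X^qY
Q/II-3 ? I-1×I-2: X^QX^q|X^qX^q
Q/III-1 ? II-1×II-2: X^QY|X^qY
Q/III-2 aff II-1×II-2: X^qX^q
Q/III-3 aff II-1×II-2: X^qX^q
⇒ Q over [I-1,I-2,II-1,II-2,II-3,III-1,III-2,III-3]: 8 consistent

II-1 ∈ {X^QX^q, X^qX^q}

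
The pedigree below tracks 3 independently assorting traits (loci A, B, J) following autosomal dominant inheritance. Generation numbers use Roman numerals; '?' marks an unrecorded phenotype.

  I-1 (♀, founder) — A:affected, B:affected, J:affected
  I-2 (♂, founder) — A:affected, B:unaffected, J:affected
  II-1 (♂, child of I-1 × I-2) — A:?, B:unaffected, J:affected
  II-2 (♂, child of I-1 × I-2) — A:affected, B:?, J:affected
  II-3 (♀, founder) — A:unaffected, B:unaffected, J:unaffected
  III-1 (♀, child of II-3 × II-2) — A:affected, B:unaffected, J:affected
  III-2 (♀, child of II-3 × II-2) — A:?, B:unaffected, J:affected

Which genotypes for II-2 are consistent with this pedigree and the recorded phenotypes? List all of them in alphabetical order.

A/I-1 aff ·: Aa|AA
A/I-2 aff ·: Aa|AA
A/II-1 ? I-1×I-2: aa|Aa|AA
A/II-2 aff I-1×I-2: Aa|AA
A/II-3 un ·: aa
A/III-1 aff II-3×II-2: Aa
A/III-2 ? II-3×II-2: aa|Aa
⇒ A over [I-1,I-2,II-1,II-2,II-3,III-1,III-2]: 22 consistent
B/I-1 aff ·: Bb
B/I-2 un ·: bb
B/II-1 un I-1×I-2: bb
B/II-2 ? I-1×I-2: bb|Bb
B/II-3 un ·: bb
B/III-1 un II-3×II-2: bb
B/III-2 un II-3×II-2: bb
⇒ B over [I-1,I-2,II-1,II-2,II-3,III-1,III-2]: 2 consistent
J/I-1 aff ·: Jj|JJ
J/I-2 aff ·: Jj|JJ
J/II-1 aff I-1×I-2: Jj|JJ
J/II-2 aff I-1×I-2: Jj|JJ
J/II-3 un ·: jj
J/III-1 aff II-3×II-2: Jj
J/III-2 aff II-3×II-2: Jj
⇒ J over [I-1,I-2,II-1,II-2,II-3,III-1,III-2]: 13 consistent

II-2 ∈ {AA Bb JJ, AA Bb Jj, AA bb JJ, AA bb Jj, Aa Bb JJ, Aa Bb Jj, Aa bb JJ, Aa bb Jj}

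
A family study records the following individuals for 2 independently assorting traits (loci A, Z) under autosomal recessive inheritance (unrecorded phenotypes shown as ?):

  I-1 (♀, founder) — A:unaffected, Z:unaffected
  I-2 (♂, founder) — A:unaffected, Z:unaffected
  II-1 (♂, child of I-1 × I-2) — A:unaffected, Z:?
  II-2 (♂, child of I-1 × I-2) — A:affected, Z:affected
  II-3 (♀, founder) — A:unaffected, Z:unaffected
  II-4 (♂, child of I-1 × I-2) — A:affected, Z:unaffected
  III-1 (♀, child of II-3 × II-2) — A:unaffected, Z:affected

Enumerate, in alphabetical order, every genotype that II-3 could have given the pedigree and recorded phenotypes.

II-3 ∈ {AA Zz, Aa Zz}

A/I-1 un ·: Aa
A/I-2 un ·: Aa
A/II-1 un I-1×I-2: AA|Aa
A/II-2 aff I-1×I-2: aa
A/II-3 un ·: AA|Aa
A/II-4 aff I-1×I-2: aa
A/III-1 un II-3×II-2: Aa
⇒ A over [I-1,I-2,II-1,II-2,II-3,II-4,III-1]: 4 consistent
Z/I-1 un ·: Zz
Z/I-2 un ·: Zz
Z/II-1 ? I-1×I-2: ZZ|Zz|zz
Z/II-2 aff I-1×I-2: zz
Z/II-3 un ·: Zz
Z/II-4 un I-1×I-2: ZZ|Zz
Z/III-1 aff II-3×II-2: zz
⇒ Z over [I-1,I-2,II-1,II-2,II-3,II-4,III-1]: 6 consistent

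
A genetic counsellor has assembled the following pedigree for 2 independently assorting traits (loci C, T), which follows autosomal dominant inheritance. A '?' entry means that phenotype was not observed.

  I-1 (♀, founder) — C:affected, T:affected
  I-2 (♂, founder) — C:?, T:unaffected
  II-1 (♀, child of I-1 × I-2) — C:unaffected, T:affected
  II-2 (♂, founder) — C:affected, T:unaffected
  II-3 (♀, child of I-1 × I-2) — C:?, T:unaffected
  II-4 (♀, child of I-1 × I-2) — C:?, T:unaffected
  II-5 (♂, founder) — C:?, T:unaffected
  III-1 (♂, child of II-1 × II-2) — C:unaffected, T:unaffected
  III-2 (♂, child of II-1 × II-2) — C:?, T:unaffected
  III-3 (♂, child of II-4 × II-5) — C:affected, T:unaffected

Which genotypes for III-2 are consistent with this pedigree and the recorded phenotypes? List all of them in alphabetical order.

III-2 ∈ {Cc tt, cc tt}

C/I-1 aff ·: Cc
C/I-2 ? ·: cc|Cc
C/II-1 un I-1×I-2: cc
C/II-2 aff ·: Cc
C/II-3 ? I-1×I-2: cc|Cc|CC
C/II-4 ? I-1×I-2: cc|Cc|CC
C/II-5 ? ·: cc|Cc|CC
C/III-1 un II-1×II-2: cc
C/III-2 ? II-1×II-2: cc|Cc
C/III-3 aff II-4×II-5: Cc|CC
⇒ C over [I-1,I-2,II-1,II-2,II-3,II-4,II-5,III-1,III-2,III-3]: 94 consistent
T/I-1 aff ·: Tt
T/I-2 un ·: tt
T/II-1 aff I-1×I-2: Tt
T/II-2 un ·: tt
T/II-3 un I-1×I-2: tt
T/II-4 un I-1×I-2: tt
T/II-5 un ·: tt
T/III-1 un II-1×II-2: tt
T/III-2 un II-1×II-2: tt
T/III-3 un II-4×II-5: tt
⇒ T over [I-1,I-2,II-1,II-2,II-3,II-4,II-5,III-1,III-2,III-3]: 1 consistent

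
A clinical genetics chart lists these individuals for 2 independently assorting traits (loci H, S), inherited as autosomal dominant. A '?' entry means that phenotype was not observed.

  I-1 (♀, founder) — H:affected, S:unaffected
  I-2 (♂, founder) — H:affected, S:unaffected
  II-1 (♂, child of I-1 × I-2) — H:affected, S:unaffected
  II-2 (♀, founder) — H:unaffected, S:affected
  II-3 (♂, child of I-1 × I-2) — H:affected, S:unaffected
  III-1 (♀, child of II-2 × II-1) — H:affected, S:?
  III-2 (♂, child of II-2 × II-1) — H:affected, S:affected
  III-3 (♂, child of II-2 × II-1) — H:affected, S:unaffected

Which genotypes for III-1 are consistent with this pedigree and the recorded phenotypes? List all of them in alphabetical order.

H/I-1 aff ·: Hh|HH
H/I-2 aff ·: Hh|HH
H/II-1 aff I-1×I-2: Hh|HH
H/II-2 un ·: hh
H/II-3 aff I-1×I-2: Hh|HH
H/III-1 aff II-2×II-1: Hh
H/III-2 aff II-2×II-1: Hh
H/III-3 aff II-2×II-1: Hh
⇒ H over [I-1,I-2,II-1,II-2,II-3,III-1,III-2,III-3]: 13 consistent
S/I-1 un ·: ss
S/I-2 un ·: ss
S/II-1 un I-1×I-2: ss
S/II-2 aff ·: Ss
S/II-3 un I-1×I-2: ss
S/III-1 ? II-2×II-1: ss|Ss
S/III-2 aff II-2×II-1: Ss
S/III-3 un II-2×II-1: ss
⇒ S over [I-1,I-2,II-1,II-2,II-3,III-1,III-2,III-3]: 2 consistent

III-1 ∈ {Hh Ss, Hh ss}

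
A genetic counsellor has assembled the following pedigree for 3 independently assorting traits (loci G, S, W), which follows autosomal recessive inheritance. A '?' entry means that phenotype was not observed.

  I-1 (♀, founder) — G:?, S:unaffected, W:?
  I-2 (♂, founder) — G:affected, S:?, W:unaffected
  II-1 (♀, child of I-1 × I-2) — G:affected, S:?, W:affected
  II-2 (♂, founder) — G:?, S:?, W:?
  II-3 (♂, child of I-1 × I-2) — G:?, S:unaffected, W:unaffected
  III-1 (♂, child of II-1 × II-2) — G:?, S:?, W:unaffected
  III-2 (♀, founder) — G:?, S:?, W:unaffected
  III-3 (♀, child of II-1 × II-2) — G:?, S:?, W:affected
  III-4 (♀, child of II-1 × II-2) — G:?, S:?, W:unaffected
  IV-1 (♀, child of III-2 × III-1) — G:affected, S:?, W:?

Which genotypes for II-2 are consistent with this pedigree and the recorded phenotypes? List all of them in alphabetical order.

II-2 ∈ {GG SS Ww, GG Ss Ww, GG ss Ww, Gg SS Ww, Gg Ss Ww, Gg ss Ww, gg SS Ww, gg Ss Ww, gg ss Ww}

G/I-1 ? ·: Gg|gg
G/I-2 aff ·: gg
G/II-1 aff I-1×I-2: gg
G/II-2 ? ·: GG|Gg|gg
G/II-3 ? I-1×I-2: Gg|gg
G/III-1 ? II-1×II-2: Gg|gg
G/III-2 ? ·: Gg|gg
G/III-3 ? II-1×II-2: Gg|gg
G/III-4 ? II-1×II-2: Gg|gg
G/IV-1 aff III-2×III-1: gg
⇒ G over [I-1,I-2,II-1,II-2,II-3,III-1,III-2,III-3,III-4,IV-1]: 60 consistent
S/I-1 un ·: SS|Ss
S/I-2 ? ·: SS|Ss|ss
S/II-1 ? I-1×I-2: SS|Ss|ss
S/II-2 ? ·: SS|Ss|ss
S/II-3 un I-1×I-2: SS|Ss
S/III-1 ? II-1×II-2: SS|Ss|ss
S/III-2 ? ·: SS|Ss|ss
S/III-3 ? II-1×II-2: SS|Ss|ss
S/III-4 ? II-1×II-2: SS|Ss|ss
S/IV-1 ? III-2×III-1: SS|Ss|ss
⇒ S over [I-1,I-2,II-1,II-2,II-3,III-1,III-2,III-3,III-4,IV-1]: 2334 consistent
W/I-1 ? ·: Ww|ww
W/I-2 un ·: Ww
W/II-1 aff I-1×I-2: ww
W/II-2 ? ·: Ww
W/II-3 un I-1×I-2: WW|Ww
W/III-1 un II-1×II-2: Ww
W/III-2 un ·: WW|Ww
W/III-3 aff II-1×II-2: ww
W/III-4 un II-1×II-2: Ww
W/IV-1 ? III-2×III-1: WW|Ww|ww
⇒ W over [I-1,I-2,II-1,II-2,II-3,III-1,III-2,III-3,III-4,IV-1]: 15 consistent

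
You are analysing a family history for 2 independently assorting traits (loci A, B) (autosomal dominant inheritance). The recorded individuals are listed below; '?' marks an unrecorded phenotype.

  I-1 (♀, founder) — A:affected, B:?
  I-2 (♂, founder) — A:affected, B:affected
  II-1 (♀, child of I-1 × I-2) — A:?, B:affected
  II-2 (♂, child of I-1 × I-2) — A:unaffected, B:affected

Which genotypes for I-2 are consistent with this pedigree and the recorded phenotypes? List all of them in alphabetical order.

I-2 ∈ {Aa BB, Aa Bb}

A/I-1 aff ·: Aa
A/I-2 aff ·: Aa
A/II-1 ? I-1×I-2: aa|Aa|AA
A/II-2 un I-1×I-2: aa
⇒ A over [I-1,I-2,II-1,II-2]: 3 consistent
B/I-1 ? ·: bb|Bb|BB
B/I-2 aff ·: Bb|BB
B/II-1 aff I-1×I-2: Bb|BB
B/II-2 aff I-1×I-2: Bb|BB
⇒ B over [I-1,I-2,II-1,II-2]: 15 consistent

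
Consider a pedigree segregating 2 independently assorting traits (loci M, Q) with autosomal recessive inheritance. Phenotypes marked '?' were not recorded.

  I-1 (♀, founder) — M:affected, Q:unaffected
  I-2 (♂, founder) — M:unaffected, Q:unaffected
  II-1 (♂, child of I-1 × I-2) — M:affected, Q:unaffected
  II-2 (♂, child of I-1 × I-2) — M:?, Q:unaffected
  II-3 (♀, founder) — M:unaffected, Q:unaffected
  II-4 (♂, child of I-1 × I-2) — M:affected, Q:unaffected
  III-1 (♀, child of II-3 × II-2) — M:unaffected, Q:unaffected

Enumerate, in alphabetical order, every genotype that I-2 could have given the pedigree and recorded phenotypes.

I-2 ∈ {Mm QQ, Mm Qq}

M/I-1 aff ·: mm
M/I-2 un ·: Mm
M/II-1 aff I-1×I-2: mm
M/II-2 ? I-1×I-2: Mm|mm
M/II-3 un ·: MM|Mm
M/II-4 aff I-1×I-2: mm
M/III-1 un II-3×II-2: MM|Mm
⇒ M over [I-1,I-2,II-1,II-2,II-3,II-4,III-1]: 6 consistent
Q/I-1 un ·: QQ|Qq
Q/I-2 un ·: QQ|Qq
Q/II-1 un I-1×I-2: QQ|Qq
Q/II-2 un I-1×I-2: QQ|Qq
Q/II-3 un ·: QQ|Qq
Q/II-4 un I-1×I-2: QQ|Qq
Q/III-1 un II-3×II-2: QQ|Qq
⇒ Q over [I-1,I-2,II-1,II-2,II-3,II-4,III-1]: 87 consistent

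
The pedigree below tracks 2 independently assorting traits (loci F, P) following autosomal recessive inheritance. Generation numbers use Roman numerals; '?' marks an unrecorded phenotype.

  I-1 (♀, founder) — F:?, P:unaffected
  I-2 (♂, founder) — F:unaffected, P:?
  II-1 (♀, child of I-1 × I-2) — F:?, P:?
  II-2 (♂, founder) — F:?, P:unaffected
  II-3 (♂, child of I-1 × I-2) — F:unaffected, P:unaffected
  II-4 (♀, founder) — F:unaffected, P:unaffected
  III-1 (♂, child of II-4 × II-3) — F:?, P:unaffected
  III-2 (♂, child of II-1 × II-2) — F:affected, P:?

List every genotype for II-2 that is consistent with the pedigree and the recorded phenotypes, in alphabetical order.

F/I-1 ? ·: FF|Ff|ff
F/I-2 un ·: FF|Ff
F/II-1 ? I-1×I-2: Ff|ff
F/II-2 ? ·: Ff|ff
F/II-3 un I-1×I-2: FF|Ff
F/II-4 un ·: FF|Ff
F/III-1 ? II-4×II-3: FF|Ff|ff
F/III-2 aff II-1×II-2: ff
⇒ F over [I-1,I-2,II-1,II-2,II-3,II-4,III-1,III-2]: 94 consistent
P/I-1 un ·: PP|Pp
P/I-2 ? ·: PP|Pp|pp
P/II-1 ? I-1×I-2: PP|Pp|pp
P/II-2 un ·: PP|Pp
P/II-3 un I-1×I-2: PP|Pp
P/II-4 un ·: PP|Pp
P/III-1 un II-4×II-3: PP|Pp
P/III-2 ? II-1×II-2: PP|Pp|pp
⇒ P over [I-1,I-2,II-1,II-2,II-3,II-4,III-1,III-2]: 250 consistent

II-2 ∈ {Ff PP, Ff Pp, ff PP, ff Pp}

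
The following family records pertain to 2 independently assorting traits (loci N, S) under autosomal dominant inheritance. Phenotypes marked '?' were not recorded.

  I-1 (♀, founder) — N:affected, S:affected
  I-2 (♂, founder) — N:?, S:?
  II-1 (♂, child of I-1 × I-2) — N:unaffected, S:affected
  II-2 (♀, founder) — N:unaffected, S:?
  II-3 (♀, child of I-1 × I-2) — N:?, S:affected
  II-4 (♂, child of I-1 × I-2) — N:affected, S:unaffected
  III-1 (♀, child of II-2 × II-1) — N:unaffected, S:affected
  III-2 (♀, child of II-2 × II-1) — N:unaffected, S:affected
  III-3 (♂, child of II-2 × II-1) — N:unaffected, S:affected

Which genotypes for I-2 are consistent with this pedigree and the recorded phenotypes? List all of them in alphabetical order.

I-2 ∈ {Nn Ss, Nn ss, nn Ss, nn ss}

N/I-1 aff ·: Nn
N/I-2 ? ·: nn|Nn
N/II-1 un I-1×I-2: nn
N/II-2 un ·: nn
N/II-3 ? I-1×I-2: nn|Nn|NN
N/II-4 aff I-1×I-2: Nn|NN
N/III-1 un II-2×II-1: nn
N/III-2 un II-2×II-1: nn
N/III-3 un II-2×II-1: nn
⇒ N over [I-1,I-2,II-1,II-2,II-3,II-4,III-1,III-2,III-3]: 8 consistent
S/I-1 aff ·: Ss
S/I-2 ? ·: ss|Ss
S/II-1 aff I-1×I-2: Ss|SS
S/II-2 ? ·: ss|Ss|SS
S/II-3 aff I-1×I-2: Ss|SS
S/II-4 un I-1×I-2: ss
S/III-1 aff II-2×II-1: Ss|SS
S/III-2 aff II-2×II-1: Ss|SS
S/III-3 aff II-2×II-1: Ss|SS
⇒ S over [I-1,I-2,II-1,II-2,II-3,II-4,III-1,III-2,III-3]: 71 consistent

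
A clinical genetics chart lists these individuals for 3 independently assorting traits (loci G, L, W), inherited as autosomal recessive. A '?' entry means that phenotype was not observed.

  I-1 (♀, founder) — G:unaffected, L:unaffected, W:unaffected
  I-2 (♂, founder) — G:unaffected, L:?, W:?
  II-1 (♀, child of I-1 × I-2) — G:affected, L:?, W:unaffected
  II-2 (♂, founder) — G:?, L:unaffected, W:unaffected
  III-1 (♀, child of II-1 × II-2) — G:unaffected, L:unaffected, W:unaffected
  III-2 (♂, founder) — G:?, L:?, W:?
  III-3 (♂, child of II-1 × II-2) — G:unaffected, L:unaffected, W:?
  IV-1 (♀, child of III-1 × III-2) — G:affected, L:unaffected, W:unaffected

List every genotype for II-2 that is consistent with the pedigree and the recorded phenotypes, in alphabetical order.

II-2 ∈ {GG LL WW, GG LL Ww, GG Ll WW, GG Ll Ww, Gg LL WW, Gg LL Ww, Gg Ll WW, Gg Ll Ww}

G/I-1 un ·: Gg
G/I-2 un ·: Gg
G/II-1 aff I-1×I-2: gg
G/II-2 ? ·: GG|Gg
G/III-1 un II-1×II-2: Gg
G/III-2 ? ·: Gg|gg
G/III-3 un II-1×II-2: Gg
G/IV-1 aff III-1×III-2: gg
⇒ G over [I-1,I-2,II-1,II-2,III-1,III-2,III-3,IV-1]: 4 consistent
L/I-1 un ·: LL|Ll
L/I-2 ? ·: LL|Ll|ll
L/II-1 ? I-1×I-2: LL|Ll|ll
L/II-2 un ·: LL|Ll
L/III-1 un II-1×II-2: LL|Ll
L/III-2 ? ·: LL|Ll|ll
L/III-3 un II-1×II-2: LL|Ll
L/IV-1 un III-1×III-2: LL|Ll
⇒ L over [I-1,I-2,II-1,II-2,III-1,III-2,III-3,IV-1]: 288 consistent
W/I-1 un ·: WW|Ww
W/I-2 ? ·: WW|Ww|ww
W/II-1 un I-1×I-2: WW|Ww
W/II-2 un ·: WW|Ww
W/III-1 un II-1×II-2: WW|Ww
W/III-2 ? ·: WW|Ww|ww
W/III-3 ? II-1×II-2: WW|Ww|ww
W/IV-1 un III-1×III-2: WW|Ww
⇒ W over [I-1,I-2,II-1,II-2,III-1,III-2,III-3,IV-1]: 313 consistent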